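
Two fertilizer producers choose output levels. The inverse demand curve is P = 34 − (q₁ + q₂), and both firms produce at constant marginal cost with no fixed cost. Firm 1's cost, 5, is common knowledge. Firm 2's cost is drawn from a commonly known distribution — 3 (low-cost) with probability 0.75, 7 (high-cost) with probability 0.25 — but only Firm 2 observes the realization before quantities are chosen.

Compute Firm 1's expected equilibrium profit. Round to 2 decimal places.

Firm 2 with cost c maximizes (34 − (q₁+q₂) − c)·q₂, giving q₂(c) = (34 − c − q₁)/2.
E[c₂] = 0.75·3 + 0.25·7 = 4
Firm 1's FOC against E[q₂] yields q₁ = (34 − 2·5 + E[c₂])/3 = (34 − 10 + 4)/3 = 9.33333.
E[P] = 34 − (q₁ + E[q₂]) = 14.3333; Firm 1's expected profit = (E[P] − 5)·q₁ = (14.3333 − 5)·9.33333 = 87.1111.

87.11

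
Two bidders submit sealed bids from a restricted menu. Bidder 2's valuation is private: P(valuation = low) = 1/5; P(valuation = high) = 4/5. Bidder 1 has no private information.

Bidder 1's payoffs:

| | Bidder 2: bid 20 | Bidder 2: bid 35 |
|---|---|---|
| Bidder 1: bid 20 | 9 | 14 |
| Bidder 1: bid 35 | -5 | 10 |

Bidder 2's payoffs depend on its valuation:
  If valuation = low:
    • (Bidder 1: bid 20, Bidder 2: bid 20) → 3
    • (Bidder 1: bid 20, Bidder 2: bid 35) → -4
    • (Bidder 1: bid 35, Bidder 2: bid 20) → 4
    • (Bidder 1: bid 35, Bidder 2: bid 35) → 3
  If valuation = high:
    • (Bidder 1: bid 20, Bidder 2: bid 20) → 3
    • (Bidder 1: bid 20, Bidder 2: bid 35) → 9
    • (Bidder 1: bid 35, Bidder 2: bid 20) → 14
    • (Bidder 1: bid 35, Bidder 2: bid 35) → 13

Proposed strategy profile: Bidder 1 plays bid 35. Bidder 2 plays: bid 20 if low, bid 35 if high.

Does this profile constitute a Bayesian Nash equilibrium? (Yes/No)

Bidder 1 plays bid 35: E[bid 35] = 1/5·(-5) + 4/5·(10) = 7; E[bid 20] = 13. Not best-responding. ✗
Bidder 2 (valuation low), facing bid 35: bid 20 gives 4, bid 35 gives 3. Proposed bid 20 is best. ✓
Bidder 2 (valuation high), facing bid 35: bid 20 gives 14, bid 35 gives 13. Proposed bid 35 is not best — profitable deviation exists. ✗

No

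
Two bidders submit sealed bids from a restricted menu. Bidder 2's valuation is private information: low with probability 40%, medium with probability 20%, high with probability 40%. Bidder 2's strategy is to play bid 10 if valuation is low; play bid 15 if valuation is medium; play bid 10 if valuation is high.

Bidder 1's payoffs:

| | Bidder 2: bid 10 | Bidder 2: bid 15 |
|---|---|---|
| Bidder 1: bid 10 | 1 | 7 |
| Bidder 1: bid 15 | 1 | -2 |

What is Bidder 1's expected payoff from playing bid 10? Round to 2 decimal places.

E[bid 10] = 0.4·1 + 0.2·7 + 0.4·1 = 0.4 + 1.4 + 0.4 = 2.2

2.20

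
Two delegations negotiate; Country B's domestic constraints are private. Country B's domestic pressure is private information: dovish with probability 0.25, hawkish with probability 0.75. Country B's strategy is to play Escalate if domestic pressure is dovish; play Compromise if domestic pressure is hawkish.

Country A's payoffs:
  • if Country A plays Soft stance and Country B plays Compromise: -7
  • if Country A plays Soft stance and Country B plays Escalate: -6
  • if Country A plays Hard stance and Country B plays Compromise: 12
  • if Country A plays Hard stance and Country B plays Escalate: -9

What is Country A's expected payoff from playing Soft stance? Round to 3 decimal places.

-6.750

E[Soft stance] = 0.25·(-6) + 0.75·(-7) = (-1.5) + (-5.25) = -6.75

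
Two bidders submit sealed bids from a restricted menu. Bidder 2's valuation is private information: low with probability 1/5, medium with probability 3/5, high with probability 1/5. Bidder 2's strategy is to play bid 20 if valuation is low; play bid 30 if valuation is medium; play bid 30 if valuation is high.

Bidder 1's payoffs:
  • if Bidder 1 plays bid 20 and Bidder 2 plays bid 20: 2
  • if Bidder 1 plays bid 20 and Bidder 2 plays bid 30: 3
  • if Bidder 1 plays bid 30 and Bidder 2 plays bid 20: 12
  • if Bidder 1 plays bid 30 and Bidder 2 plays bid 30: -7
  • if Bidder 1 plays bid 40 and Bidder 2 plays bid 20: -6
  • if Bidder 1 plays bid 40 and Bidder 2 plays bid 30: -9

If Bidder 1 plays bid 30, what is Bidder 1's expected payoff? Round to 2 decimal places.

-3.20

E[bid 30] = 1/5·12 + 3/5·(-7) + 1/5·(-7) = 12/5 + (-21/5) + (-7/5) = -16/5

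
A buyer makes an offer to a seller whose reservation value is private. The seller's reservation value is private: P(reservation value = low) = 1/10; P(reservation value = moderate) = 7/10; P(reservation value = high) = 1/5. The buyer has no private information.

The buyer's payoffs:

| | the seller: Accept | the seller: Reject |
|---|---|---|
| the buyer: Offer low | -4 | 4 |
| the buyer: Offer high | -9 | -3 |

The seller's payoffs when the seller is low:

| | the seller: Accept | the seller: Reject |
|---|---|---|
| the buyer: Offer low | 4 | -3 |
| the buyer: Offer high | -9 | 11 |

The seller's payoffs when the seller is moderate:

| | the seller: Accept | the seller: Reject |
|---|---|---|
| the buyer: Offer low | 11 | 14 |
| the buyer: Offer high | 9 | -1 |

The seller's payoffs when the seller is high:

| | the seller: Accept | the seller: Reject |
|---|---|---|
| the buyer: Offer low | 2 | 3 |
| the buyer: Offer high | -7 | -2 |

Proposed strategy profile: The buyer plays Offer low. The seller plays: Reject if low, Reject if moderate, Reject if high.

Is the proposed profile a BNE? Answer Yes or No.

The buyer plays Offer low: E[Offer low] = 1/10·(4) + 7/10·(4) + 1/5·(4) = 4; E[Offer high] = -3. Best-responding. ✓
The seller (reservation value low), facing Offer low: Accept gives 4, Reject gives -3. Proposed Reject is not best — profitable deviation exists. ✗
The seller (reservation value moderate), facing Offer low: Accept gives 11, Reject gives 14. Proposed Reject is best. ✓
The seller (reservation value high), facing Offer low: Accept gives 2, Reject gives 3. Proposed Reject is best. ✓

No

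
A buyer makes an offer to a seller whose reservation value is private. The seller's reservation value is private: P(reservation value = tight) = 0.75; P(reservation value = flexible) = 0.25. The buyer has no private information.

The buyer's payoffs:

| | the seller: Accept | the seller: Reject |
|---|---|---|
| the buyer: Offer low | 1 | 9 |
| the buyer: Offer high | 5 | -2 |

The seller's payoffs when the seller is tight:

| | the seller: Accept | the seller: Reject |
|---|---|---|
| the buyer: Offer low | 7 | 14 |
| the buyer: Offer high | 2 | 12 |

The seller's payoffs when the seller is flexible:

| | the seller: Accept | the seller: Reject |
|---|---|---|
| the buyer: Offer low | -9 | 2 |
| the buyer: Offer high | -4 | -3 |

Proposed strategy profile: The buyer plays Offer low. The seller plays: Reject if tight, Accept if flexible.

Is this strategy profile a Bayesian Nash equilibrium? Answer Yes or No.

The buyer plays Offer low: E[Offer low] = 0.75·(9) + 0.25·(1) = 7; E[Offer high] = -0.25. Best-responding. ✓
The seller (reservation value tight), facing Offer low: Accept gives 7, Reject gives 14. Proposed Reject is best. ✓
The seller (reservation value flexible), facing Offer low: Accept gives -9, Reject gives 2. Proposed Accept is not best — profitable deviation exists. ✗

No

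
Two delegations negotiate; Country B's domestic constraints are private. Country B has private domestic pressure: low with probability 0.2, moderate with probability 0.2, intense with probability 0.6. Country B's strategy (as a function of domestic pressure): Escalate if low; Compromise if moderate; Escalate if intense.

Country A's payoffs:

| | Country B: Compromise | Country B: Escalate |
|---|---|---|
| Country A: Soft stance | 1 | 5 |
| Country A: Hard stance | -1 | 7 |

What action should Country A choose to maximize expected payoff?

Hard stance

E[Soft stance] = 0.2·(5) + 0.2·(1) + 0.6·(5) = 4.2
E[Hard stance] = 0.2·(7) + 0.2·(-1) + 0.6·(7) = 5.4
Best response: Hard stance (5.4 is the largest).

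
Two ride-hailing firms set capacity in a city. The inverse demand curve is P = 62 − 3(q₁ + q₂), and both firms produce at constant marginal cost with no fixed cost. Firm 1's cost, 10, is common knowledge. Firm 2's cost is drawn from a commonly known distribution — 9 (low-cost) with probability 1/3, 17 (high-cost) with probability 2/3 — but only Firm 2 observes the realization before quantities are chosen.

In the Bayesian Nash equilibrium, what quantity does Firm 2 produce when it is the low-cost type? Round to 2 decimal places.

Firm 2 with cost c maximizes (62 − 3(q₁+q₂) − c)·q₂, giving q₂(c) = (62 − c − 3q₁)/6.
E[c₂] = 1/3·9 + 2/3·17 = 14.3333
Firm 1's FOC against E[q₂] yields q₁ = (62 − 2·10 + E[c₂])/9 = (62 − 20 + 14.3333)/9 = 6.25926.
q₂(low-cost) = (62 − 9 − 3·6.25926)/6 = 5.7037.

5.70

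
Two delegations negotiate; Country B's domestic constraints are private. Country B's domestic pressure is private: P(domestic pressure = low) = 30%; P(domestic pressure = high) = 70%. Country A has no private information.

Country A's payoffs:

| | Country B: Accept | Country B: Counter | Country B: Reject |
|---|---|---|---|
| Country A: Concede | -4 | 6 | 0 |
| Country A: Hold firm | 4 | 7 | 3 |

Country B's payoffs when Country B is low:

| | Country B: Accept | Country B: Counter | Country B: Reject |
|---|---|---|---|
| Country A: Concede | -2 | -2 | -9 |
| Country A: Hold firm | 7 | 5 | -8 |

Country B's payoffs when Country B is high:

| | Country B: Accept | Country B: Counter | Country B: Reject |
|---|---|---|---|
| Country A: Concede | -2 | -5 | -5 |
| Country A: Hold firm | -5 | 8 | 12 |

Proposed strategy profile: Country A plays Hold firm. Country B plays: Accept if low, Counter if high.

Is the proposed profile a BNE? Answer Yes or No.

Country A plays Hold firm: E[Hold firm] = 0.3·(4) + 0.7·(7) = 6.1; E[Concede] = 3. Best-responding. ✓
Country B (domestic pressure low), facing Hold firm: Accept gives 7, Counter gives 5, Reject gives -8. Proposed Accept is best. ✓
Country B (domestic pressure high), facing Hold firm: Accept gives -5, Counter gives 8, Reject gives 12. Proposed Counter is not best — profitable deviation exists. ✗

No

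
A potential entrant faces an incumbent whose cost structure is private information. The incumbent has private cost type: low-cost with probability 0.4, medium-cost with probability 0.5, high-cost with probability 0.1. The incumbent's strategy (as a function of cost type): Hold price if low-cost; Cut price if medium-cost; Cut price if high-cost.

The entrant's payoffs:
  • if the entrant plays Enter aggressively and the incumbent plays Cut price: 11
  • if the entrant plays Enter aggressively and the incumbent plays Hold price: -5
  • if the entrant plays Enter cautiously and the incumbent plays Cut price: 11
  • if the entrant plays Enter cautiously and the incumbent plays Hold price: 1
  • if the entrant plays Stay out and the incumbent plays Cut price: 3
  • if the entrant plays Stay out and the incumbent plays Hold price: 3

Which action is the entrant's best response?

Compute the entrant's expected payoff for each action, taking the expectation over the incumbent's type.
E[Enter aggressively] = 0.4·(-5) + 0.5·(11) + 0.1·(11) = 4.6
E[Enter cautiously] = 0.4·(1) + 0.5·(11) + 0.1·(11) = 7
E[Stay out] = 0.4·(3) + 0.5·(3) + 0.1·(3) = 3
Best response: Enter cautiously (7 is the largest).

Enter cautiously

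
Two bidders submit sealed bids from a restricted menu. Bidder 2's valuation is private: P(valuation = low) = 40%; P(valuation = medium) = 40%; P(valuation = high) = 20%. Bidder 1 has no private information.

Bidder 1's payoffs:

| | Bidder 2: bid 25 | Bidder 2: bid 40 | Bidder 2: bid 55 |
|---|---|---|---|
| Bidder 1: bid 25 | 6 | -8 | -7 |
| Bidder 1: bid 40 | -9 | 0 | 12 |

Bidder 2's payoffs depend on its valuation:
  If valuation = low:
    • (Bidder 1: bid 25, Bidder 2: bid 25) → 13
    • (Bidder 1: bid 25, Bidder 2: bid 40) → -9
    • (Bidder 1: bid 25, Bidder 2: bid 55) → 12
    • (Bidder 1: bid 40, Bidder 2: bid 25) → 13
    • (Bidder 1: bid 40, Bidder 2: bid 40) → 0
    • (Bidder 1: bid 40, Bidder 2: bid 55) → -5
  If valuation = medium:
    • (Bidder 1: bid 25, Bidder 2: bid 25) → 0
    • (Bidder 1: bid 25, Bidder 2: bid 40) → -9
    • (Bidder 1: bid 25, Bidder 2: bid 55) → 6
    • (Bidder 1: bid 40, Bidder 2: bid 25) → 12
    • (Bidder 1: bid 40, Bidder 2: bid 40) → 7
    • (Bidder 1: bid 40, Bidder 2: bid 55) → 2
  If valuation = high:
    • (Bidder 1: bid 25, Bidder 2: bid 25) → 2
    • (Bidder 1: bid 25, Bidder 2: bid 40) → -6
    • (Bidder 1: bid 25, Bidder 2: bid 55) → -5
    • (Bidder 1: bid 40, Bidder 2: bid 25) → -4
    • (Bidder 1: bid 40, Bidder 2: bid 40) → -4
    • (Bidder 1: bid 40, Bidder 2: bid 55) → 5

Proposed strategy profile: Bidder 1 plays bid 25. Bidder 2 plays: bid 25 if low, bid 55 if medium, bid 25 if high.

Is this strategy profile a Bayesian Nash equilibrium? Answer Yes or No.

Yes

Bidder 1 plays bid 25: E[bid 25] = 0.4·(6) + 0.4·(-7) + 0.2·(6) = 0.8; E[bid 40] = -0.6. Best-responding. ✓
Bidder 2 (valuation low), facing bid 25: bid 25 gives 13, bid 40 gives -9, bid 55 gives 12. Proposed bid 25 is best. ✓
Bidder 2 (valuation medium), facing bid 25: bid 25 gives 0, bid 40 gives -9, bid 55 gives 6. Proposed bid 55 is best. ✓
Bidder 2 (valuation high), facing bid 25: bid 25 gives 2, bid 40 gives -6, bid 55 gives -5. Proposed bid 25 is best. ✓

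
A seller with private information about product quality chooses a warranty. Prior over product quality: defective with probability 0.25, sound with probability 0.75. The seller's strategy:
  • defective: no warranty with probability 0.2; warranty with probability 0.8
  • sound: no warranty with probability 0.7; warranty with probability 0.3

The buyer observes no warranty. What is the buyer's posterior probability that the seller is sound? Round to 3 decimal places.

0.913

P(no warranty) = 0.25·0.2 + 0.75·0.7 = 0.575
P(sound | no warranty) = (0.75·0.7) / 0.575 = 0.525 / 0.575 = 0.913043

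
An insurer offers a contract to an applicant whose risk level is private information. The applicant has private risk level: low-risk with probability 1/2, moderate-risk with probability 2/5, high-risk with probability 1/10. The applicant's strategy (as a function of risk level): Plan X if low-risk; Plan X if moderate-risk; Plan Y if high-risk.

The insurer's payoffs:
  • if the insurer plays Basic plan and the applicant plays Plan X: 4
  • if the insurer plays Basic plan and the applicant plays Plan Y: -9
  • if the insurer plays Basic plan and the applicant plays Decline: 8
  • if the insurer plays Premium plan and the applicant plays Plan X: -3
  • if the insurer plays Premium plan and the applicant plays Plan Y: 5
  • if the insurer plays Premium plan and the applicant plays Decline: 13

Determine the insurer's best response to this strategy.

E[Basic plan] = 1/2·(4) + 2/5·(4) + 1/10·(-9) = 27/10
E[Premium plan] = 1/2·(-3) + 2/5·(-3) + 1/10·(5) = -11/5
Best response: Basic plan (27/10 is the largest).

Basic plan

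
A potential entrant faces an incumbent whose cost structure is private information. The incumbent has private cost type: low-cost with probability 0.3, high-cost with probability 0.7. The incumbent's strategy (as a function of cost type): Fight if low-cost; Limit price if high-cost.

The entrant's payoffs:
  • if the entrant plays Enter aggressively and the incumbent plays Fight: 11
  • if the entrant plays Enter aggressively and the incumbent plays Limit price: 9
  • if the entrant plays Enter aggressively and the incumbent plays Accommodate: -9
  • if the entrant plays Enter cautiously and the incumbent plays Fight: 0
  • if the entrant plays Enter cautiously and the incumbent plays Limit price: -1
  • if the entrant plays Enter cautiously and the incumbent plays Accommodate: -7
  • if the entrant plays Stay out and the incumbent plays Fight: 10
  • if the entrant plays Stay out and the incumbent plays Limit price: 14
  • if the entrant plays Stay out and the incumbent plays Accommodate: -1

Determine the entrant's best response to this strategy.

E[Enter aggressively] = 0.3·(11) + 0.7·(9) = 9.6
E[Enter cautiously] = 0.3·(0) + 0.7·(-1) = -0.7
E[Stay out] = 0.3·(10) + 0.7·(14) = 12.8
Best response: Stay out (12.8 is the largest).

Stay out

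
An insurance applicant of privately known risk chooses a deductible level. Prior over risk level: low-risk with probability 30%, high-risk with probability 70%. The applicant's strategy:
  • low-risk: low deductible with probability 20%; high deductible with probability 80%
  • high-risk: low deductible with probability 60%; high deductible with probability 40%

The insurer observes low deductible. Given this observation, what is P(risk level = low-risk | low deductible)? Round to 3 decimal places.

0.125

Apply Bayes' rule using the sender's strategy as the likelihood.
P(low deductible) = 0.3·0.2 + 0.7·0.6 = 0.48
P(low-risk | low deductible) = (0.3·0.2) / 0.48 = 0.06 / 0.48 = 0.125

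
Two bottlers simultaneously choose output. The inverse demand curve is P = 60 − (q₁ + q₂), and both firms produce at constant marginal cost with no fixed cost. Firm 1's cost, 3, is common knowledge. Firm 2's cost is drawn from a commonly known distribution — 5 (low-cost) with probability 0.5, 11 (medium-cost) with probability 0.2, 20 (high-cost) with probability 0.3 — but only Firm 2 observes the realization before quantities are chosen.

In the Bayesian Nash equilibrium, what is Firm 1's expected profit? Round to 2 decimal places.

465.12

Type-c best response for Firm 2: q₂(c) = (60 − c)/2 − q₁/2.
Firm 1 maximizes expected profit; its first-order condition is 60 − 2q₁ − E[q₂] − 3 = 0.
Substituting E[q₂] and solving: E[c₂] = 10.7, so q₁ = (60 − 2·3 + 10.7)/3 = 21.5667.
E[P] = 60 − (q₁ + E[q₂]) = 24.5667; Firm 1's expected profit = (E[P] − 3)·q₁ = (24.5667 − 3)·21.5667 = 465.121.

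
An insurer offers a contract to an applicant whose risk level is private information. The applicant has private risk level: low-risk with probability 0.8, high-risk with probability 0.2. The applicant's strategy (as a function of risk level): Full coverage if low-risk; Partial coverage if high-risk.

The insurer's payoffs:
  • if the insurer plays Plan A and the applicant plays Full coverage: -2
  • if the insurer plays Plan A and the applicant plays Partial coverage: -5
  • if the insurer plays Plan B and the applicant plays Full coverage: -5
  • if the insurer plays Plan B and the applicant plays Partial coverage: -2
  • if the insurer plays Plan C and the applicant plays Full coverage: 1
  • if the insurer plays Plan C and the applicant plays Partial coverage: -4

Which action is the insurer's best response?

Plan C

Compute the insurer's expected payoff for each action, taking the expectation over the applicant's type.
E[Plan A] = 0.8·(-2) + 0.2·(-5) = -2.6
E[Plan B] = 0.8·(-5) + 0.2·(-2) = -4.4
E[Plan C] = 0.8·(1) + 0.2·(-4) = 0
Best response: Plan C (0 is the largest).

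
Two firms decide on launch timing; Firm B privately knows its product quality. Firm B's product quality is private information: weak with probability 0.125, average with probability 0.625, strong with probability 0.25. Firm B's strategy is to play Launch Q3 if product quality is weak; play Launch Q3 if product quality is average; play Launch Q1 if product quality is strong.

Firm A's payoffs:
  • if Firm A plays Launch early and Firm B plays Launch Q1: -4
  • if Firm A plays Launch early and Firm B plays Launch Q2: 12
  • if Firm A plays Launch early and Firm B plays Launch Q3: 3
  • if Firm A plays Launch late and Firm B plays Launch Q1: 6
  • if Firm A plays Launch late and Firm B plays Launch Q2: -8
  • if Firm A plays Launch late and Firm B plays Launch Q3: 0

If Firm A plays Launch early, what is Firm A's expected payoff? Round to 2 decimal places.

1.25

Take the expectation over Firm B's product quality, weighting each type's action by its prior probability.
E[Launch early] = 0.125·3 + 0.625·3 + 0.25·(-4) = 0.375 + 1.875 + (-1) = 1.25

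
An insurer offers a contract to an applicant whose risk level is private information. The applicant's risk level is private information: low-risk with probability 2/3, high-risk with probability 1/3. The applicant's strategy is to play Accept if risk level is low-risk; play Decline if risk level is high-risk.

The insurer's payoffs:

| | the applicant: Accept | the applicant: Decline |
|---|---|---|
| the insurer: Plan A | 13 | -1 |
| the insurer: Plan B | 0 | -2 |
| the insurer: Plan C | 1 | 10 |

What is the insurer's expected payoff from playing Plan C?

4

Take the expectation over the applicant's risk level, weighting each type's action by its prior probability.
E[Plan C] = 2/3·1 + 1/3·10 = 2/3 + 10/3 = 4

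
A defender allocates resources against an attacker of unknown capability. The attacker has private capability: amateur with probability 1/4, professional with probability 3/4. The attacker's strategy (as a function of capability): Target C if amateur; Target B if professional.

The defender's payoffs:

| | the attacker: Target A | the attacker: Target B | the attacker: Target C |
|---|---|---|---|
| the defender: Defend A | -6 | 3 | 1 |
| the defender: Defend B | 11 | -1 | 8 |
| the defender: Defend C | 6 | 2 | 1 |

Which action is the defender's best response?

Defend A

Compute the defender's expected payoff for each action, taking the expectation over the attacker's type.
E[Defend A] = 1/4·(1) + 3/4·(3) = 5/2
E[Defend B] = 1/4·(8) + 3/4·(-1) = 5/4
E[Defend C] = 1/4·(1) + 3/4·(2) = 7/4
Best response: Defend A (5/2 is the largest).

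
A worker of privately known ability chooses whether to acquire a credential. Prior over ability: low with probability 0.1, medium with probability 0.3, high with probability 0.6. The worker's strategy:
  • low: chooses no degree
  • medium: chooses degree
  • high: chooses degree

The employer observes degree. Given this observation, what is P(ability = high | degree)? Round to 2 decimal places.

P(degree) = 0.1·0 + 0.3·1 + 0.6·1 = 0.9
P(high | degree) = (0.6·1) / 0.9 = 0.6 / 0.9 = 0.666667

0.67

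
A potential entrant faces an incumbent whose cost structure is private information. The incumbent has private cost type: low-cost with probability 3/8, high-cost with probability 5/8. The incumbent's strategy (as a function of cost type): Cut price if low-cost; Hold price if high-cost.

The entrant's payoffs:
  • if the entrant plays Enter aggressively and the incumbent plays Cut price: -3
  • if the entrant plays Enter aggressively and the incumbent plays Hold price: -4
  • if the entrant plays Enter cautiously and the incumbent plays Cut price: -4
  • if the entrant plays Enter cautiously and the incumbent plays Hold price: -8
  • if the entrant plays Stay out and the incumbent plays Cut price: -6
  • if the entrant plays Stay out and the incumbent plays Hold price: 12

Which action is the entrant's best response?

Compute the entrant's expected payoff for each action, taking the expectation over the incumbent's type.
E[Enter aggressively] = 3/8·(-3) + 5/8·(-4) = -29/8
E[Enter cautiously] = 3/8·(-4) + 5/8·(-8) = -13/2
E[Stay out] = 3/8·(-6) + 5/8·(12) = 21/4
Best response: Stay out (21/4 is the largest).

Stay out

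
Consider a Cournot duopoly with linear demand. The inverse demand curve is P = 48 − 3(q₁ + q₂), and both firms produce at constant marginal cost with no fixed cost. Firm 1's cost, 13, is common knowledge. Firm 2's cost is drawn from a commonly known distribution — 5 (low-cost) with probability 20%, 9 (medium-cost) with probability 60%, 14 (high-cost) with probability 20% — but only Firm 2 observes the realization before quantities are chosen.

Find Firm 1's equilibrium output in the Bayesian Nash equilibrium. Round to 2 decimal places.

3.47

Type-c best response for Firm 2: q₂(c) = (48 − c)/6 − q₁/2.
Firm 1 maximizes expected profit; its first-order condition is 48 − 6q₁ − 3E[q₂] − 13 = 0.
Substituting E[q₂] and solving: E[c₂] = 9.2, so q₁ = (48 − 2·13 + 9.2)/9 = 3.46667.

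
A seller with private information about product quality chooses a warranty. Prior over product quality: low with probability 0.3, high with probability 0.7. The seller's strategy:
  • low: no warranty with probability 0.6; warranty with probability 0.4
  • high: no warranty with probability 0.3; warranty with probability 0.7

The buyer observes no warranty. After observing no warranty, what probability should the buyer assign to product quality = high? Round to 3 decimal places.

0.538

Apply Bayes' rule using the sender's strategy as the likelihood.
P(no warranty) = 0.3·0.6 + 0.7·0.3 = 0.39
P(high | no warranty) = (0.7·0.3) / 0.39 = 0.21 / 0.39 = 0.538462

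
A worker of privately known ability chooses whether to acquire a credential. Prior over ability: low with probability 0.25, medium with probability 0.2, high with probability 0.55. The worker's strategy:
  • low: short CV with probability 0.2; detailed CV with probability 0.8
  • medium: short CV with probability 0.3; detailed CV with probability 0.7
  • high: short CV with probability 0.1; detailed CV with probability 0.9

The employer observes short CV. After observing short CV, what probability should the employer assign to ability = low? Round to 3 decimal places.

Apply Bayes' rule using the sender's strategy as the likelihood.
P(short CV) = 0.25·0.2 + 0.2·0.3 + 0.55·0.1 = 0.165
P(low | short CV) = (0.25·0.2) / 0.165 = 0.05 / 0.165 = 0.30303

0.303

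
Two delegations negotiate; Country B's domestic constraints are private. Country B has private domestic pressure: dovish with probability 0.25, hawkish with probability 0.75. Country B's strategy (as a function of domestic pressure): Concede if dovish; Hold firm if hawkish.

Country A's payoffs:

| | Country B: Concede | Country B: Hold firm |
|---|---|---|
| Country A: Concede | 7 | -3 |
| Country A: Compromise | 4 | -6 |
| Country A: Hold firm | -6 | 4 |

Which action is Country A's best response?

E[Concede] = 0.25·(7) + 0.75·(-3) = -0.5
E[Compromise] = 0.25·(4) + 0.75·(-6) = -3.5
E[Hold firm] = 0.25·(-6) + 0.75·(4) = 1.5
Best response: Hold firm (1.5 is the largest).

Hold firm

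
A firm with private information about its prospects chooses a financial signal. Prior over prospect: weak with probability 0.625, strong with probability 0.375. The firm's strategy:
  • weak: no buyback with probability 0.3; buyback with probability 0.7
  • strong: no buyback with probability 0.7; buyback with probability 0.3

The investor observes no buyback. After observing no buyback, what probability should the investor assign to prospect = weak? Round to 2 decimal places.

0.42

P(no buyback) = 0.625·0.3 + 0.375·0.7 = 0.45
P(weak | no buyback) = (0.625·0.3) / 0.45 = 0.1875 / 0.45 = 0.416667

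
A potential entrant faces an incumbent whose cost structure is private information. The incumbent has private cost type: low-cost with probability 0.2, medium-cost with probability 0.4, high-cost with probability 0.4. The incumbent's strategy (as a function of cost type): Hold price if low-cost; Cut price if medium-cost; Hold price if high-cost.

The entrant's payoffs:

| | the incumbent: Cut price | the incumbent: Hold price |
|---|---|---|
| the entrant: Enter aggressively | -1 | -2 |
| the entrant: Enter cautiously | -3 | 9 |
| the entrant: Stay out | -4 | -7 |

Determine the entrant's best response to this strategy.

E[Enter aggressively] = 0.2·(-2) + 0.4·(-1) + 0.4·(-2) = -1.6
E[Enter cautiously] = 0.2·(9) + 0.4·(-3) + 0.4·(9) = 4.2
E[Stay out] = 0.2·(-7) + 0.4·(-4) + 0.4·(-7) = -5.8
Best response: Enter cautiously (4.2 is the largest).

Enter cautiously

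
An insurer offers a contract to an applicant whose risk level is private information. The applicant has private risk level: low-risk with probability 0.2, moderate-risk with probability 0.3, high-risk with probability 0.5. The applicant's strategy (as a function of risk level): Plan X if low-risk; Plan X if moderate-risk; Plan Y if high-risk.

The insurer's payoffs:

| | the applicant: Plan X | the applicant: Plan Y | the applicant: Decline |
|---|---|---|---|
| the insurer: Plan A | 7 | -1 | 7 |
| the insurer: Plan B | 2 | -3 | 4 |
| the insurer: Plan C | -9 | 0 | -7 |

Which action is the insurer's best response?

Plan A

E[Plan A] = 0.2·(7) + 0.3·(7) + 0.5·(-1) = 3
E[Plan B] = 0.2·(2) + 0.3·(2) + 0.5·(-3) = -0.5
E[Plan C] = 0.2·(-9) + 0.3·(-9) + 0.5·(0) = -4.5
Best response: Plan A (3 is the largest).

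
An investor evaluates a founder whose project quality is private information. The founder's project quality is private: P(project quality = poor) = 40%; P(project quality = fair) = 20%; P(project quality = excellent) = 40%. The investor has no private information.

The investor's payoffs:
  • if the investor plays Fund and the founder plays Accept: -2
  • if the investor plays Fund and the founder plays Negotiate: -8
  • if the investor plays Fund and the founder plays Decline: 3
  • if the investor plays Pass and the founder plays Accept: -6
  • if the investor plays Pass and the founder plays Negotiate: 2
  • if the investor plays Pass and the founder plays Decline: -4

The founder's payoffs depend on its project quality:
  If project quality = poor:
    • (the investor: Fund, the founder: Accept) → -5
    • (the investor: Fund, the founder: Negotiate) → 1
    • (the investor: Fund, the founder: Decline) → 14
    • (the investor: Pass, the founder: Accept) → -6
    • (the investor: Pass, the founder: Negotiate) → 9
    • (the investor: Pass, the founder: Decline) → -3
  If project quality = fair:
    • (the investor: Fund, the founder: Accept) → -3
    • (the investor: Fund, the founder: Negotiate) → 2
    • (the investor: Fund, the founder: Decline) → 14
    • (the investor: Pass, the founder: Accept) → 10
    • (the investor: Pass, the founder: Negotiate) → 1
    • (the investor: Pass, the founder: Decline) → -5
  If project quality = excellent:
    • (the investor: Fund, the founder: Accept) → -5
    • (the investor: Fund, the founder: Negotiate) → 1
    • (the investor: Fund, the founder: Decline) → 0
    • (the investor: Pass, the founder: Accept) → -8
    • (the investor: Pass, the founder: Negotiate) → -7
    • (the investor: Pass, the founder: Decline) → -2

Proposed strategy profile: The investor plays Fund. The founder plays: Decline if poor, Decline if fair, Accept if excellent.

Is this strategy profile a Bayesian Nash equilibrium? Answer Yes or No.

No

The investor plays Fund: E[Fund] = 0.4·(3) + 0.2·(3) + 0.4·(-2) = 1; E[Pass] = -4.8. Best-responding. ✓
The founder (project quality poor), facing Fund: Accept gives -5, Negotiate gives 1, Decline gives 14. Proposed Decline is best. ✓
The founder (project quality fair), facing Fund: Accept gives -3, Negotiate gives 2, Decline gives 14. Proposed Decline is best. ✓
The founder (project quality excellent), facing Fund: Accept gives -5, Negotiate gives 1, Decline gives 0. Proposed Accept is not best — profitable deviation exists. ✗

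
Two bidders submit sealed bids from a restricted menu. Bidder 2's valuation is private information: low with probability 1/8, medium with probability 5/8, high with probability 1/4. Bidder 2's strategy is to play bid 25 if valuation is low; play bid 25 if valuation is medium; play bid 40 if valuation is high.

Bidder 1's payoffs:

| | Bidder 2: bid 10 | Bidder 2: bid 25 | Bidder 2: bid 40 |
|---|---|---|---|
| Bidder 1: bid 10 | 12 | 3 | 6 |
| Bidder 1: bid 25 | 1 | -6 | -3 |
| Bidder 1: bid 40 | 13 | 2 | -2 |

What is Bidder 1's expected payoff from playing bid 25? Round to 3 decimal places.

-5.250

E[bid 25] = 1/8·(-6) + 5/8·(-6) + 1/4·(-3) = (-3/4) + (-15/4) + (-3/4) = -21/4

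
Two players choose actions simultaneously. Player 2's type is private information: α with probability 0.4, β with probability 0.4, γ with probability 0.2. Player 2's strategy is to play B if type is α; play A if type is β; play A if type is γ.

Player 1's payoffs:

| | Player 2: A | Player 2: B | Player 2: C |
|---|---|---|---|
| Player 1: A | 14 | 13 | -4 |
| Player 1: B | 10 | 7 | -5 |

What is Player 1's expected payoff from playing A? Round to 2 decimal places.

13.60

E[A] = 0.4·13 + 0.4·14 + 0.2·14 = 5.2 + 5.6 + 2.8 = 13.6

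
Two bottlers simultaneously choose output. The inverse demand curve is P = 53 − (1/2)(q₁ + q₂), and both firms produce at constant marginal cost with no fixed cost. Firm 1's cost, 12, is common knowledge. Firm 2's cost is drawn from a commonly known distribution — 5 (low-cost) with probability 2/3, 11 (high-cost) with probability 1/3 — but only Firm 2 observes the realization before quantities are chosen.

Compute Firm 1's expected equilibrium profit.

288

Each type of Firm 2 best-responds to q₁; Firm 1 best-responds to the expected q₂ over Firm 2's types.
Firm 2 with cost c maximizes (53 − (1/2)(q₁+q₂) − c)·q₂, giving q₂(c) = (53 − c − (1/2)q₁).
E[c₂] = 2/3·5 + 1/3·11 = 7
Firm 1's FOC against E[q₂] yields q₁ = (53 − 2·12 + E[c₂])/(3/2) = (53 − 24 + 7)/(3/2) = 24.
E[P] = 53 − (1/2)·(q₁ + E[q₂]) = 24; Firm 1's expected profit = (E[P] − 12)·q₁ = (24 − 12)·24 = 288.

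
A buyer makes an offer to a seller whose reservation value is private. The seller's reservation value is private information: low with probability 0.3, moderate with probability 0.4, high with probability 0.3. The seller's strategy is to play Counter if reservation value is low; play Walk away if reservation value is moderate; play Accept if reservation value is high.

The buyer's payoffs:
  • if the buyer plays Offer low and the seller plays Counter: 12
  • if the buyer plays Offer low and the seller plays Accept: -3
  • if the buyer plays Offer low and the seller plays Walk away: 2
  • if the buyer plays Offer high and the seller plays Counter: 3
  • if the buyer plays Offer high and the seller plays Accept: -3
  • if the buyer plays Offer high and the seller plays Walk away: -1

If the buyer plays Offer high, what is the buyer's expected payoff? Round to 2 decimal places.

-0.40

E[Offer high] = 0.3·3 + 0.4·(-1) + 0.3·(-3) = 0.9 + (-0.4) + (-0.9) = -0.4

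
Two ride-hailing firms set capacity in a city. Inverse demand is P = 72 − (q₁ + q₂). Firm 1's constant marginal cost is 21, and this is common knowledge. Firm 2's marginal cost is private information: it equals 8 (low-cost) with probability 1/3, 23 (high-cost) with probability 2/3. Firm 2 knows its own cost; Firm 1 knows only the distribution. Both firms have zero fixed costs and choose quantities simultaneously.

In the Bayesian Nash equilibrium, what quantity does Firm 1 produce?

Type-c best response for Firm 2: q₂(c) = (72 − c)/2 − q₁/2.
Firm 1 maximizes expected profit; its first-order condition is 72 − 2q₁ − E[q₂] − 21 = 0.
Substituting E[q₂] and solving: E[c₂] = 18, so q₁ = (72 − 2·21 + 18)/3 = 16.

16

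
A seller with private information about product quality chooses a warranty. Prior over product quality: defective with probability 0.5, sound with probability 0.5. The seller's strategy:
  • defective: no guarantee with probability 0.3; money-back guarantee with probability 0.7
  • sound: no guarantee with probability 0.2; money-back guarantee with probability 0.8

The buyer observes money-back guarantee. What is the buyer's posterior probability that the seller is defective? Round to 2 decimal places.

P(money-back guarantee) = 0.5·0.7 + 0.5·0.8 = 0.75
P(defective | money-back guarantee) = (0.5·0.7) / 0.75 = 0.35 / 0.75 = 0.466667

0.47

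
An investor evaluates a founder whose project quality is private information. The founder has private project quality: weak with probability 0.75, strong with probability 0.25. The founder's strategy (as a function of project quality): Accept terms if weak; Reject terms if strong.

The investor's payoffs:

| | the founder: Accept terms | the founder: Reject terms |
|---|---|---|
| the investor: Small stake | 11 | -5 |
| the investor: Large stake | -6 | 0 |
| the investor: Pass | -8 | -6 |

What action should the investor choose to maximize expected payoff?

E[Small stake] = 0.75·(11) + 0.25·(-5) = 7
E[Large stake] = 0.75·(-6) + 0.25·(0) = -4.5
E[Pass] = 0.75·(-8) + 0.25·(-6) = -7.5
Best response: Small stake (7 is the largest).

Small stake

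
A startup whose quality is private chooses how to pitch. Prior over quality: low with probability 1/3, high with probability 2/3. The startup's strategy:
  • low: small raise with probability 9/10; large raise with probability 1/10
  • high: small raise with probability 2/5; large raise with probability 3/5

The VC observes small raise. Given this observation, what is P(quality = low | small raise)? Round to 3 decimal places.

P(small raise) = (1/3)·(9/10) + (2/3)·(2/5) = 17/30
P(low | small raise) = ((1/3)·(9/10)) / (17/30) = (3/10) / (17/30) = 9/17

0.529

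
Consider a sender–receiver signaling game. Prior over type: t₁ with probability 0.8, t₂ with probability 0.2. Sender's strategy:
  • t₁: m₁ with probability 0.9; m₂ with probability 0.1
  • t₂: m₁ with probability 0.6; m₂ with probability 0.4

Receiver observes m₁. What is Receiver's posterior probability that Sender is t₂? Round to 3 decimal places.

0.143

Apply Bayes' rule using the sender's strategy as the likelihood.
P(m₁) = 0.8·0.9 + 0.2·0.6 = 0.84
P(t₂ | m₁) = (0.2·0.6) / 0.84 = 0.12 / 0.84 = 0.142857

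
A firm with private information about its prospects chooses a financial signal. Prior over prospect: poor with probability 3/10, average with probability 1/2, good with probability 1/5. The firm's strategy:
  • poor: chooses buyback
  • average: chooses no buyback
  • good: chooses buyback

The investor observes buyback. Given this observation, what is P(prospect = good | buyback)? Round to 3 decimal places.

Apply Bayes' rule using the sender's strategy as the likelihood.
P(buyback) = (3/10)·1 + (1/2)·0 + (1/5)·1 = 1/2
P(good | buyback) = ((1/5)·1) / (1/2) = (1/5) / (1/2) = 2/5

0.400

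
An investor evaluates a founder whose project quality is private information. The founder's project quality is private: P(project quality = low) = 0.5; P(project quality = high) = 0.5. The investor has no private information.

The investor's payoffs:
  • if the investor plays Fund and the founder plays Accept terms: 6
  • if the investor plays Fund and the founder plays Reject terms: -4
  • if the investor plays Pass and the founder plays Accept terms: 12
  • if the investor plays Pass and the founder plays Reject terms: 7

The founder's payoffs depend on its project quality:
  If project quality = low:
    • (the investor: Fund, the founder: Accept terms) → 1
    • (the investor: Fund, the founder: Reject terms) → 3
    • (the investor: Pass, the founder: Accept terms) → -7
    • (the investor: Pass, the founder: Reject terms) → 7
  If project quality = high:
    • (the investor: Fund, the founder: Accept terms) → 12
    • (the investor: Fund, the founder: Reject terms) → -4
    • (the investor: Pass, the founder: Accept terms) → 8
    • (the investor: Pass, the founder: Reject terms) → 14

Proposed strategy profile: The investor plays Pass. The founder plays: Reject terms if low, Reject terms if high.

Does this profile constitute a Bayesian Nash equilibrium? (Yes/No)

The investor plays Pass: E[Pass] = 0.5·(7) + 0.5·(7) = 7; E[Fund] = -4. Best-responding. ✓
The founder (project quality low), facing Pass: Accept terms gives -7, Reject terms gives 7. Proposed Reject terms is best. ✓
The founder (project quality high), facing Pass: Accept terms gives 8, Reject terms gives 14. Proposed Reject terms is best. ✓

Yes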